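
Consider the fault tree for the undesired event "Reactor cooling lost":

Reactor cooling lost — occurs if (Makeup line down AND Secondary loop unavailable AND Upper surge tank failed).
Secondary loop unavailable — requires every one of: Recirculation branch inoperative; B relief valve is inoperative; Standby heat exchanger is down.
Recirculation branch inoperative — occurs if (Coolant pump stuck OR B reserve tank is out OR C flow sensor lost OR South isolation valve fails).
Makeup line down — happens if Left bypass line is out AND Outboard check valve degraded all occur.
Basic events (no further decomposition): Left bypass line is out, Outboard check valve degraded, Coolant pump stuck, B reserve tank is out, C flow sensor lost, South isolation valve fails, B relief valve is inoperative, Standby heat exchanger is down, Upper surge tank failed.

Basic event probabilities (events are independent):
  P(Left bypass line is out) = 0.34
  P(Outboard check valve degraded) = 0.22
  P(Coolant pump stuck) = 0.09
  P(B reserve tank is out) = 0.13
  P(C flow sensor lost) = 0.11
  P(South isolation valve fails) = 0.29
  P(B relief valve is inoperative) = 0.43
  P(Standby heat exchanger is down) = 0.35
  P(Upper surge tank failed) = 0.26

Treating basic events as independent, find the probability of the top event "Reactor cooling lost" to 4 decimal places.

0.0015

P(Makeup line down) [AND] = 0.34 × 0.22 = 0.074800
P(Recirculation branch inoperative) [OR] = 1 − (1−0.09) × (1−0.13) × (1−0.11) × (1−0.29) = 0.499725
P(Secondary loop unavailable) [AND] = 0.499725 × 0.43 × 0.35 = 0.075209
P(Reactor cooling lost) [AND] = 0.074800 × 0.075209 × 0.26 = 0.001463
Rounded to 4 decimal places: P(Reactor cooling lost) ≈ 0.0015.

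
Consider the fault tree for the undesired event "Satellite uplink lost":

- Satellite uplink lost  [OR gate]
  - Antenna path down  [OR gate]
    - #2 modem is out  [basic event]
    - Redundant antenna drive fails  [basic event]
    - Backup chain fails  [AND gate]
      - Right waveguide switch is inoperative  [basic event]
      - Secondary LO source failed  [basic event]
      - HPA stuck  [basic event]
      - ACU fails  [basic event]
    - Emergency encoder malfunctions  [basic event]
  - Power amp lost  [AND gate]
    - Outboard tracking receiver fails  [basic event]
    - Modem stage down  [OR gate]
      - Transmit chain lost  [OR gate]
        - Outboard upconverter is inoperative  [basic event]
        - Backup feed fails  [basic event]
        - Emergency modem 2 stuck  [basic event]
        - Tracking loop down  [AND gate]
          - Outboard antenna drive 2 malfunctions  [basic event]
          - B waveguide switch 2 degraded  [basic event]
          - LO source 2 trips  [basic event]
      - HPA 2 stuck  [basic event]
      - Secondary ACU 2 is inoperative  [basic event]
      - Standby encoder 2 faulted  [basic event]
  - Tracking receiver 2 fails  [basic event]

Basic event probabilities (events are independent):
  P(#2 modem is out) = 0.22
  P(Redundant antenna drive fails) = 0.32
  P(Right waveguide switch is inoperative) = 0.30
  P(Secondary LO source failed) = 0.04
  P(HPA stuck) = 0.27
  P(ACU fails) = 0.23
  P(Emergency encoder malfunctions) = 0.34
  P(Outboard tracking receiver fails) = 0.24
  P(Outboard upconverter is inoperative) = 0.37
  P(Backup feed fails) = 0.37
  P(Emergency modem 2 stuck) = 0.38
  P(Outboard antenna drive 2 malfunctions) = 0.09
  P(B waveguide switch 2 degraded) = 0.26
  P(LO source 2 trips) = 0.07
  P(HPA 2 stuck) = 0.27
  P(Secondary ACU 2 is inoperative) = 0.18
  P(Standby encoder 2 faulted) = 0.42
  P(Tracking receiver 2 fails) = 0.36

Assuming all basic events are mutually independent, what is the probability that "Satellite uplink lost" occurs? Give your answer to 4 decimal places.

P(Backup chain fails) [AND] = 0.30 × 0.04 × 0.27 × 0.23 = 0.000745
P(Antenna path down) [OR] = 1 − (1−0.22) × (1−0.32) × (1−0.000745) × (1−0.34) = 0.650197
P(Tracking loop down) [AND] = 0.09 × 0.26 × 0.07 = 0.001638
P(Transmit chain lost) [OR] = 1 − (1−0.37) × (1−0.37) × (1−0.38) × (1−0.001638) = 0.754325
P(Modem stage down) [OR] = 1 − (1−0.754325) × (1−0.27) × (1−0.18) × (1−0.42) = 0.914705
P(Power amp lost) [AND] = 0.24 × 0.914705 = 0.219529
P(Satellite uplink lost) [OR] = 1 − (1−0.650197) × (1−0.219529) × (1−0.36) = 0.825273
Rounded to 4 decimal places: P(Satellite uplink lost) ≈ 0.8253.

0.8253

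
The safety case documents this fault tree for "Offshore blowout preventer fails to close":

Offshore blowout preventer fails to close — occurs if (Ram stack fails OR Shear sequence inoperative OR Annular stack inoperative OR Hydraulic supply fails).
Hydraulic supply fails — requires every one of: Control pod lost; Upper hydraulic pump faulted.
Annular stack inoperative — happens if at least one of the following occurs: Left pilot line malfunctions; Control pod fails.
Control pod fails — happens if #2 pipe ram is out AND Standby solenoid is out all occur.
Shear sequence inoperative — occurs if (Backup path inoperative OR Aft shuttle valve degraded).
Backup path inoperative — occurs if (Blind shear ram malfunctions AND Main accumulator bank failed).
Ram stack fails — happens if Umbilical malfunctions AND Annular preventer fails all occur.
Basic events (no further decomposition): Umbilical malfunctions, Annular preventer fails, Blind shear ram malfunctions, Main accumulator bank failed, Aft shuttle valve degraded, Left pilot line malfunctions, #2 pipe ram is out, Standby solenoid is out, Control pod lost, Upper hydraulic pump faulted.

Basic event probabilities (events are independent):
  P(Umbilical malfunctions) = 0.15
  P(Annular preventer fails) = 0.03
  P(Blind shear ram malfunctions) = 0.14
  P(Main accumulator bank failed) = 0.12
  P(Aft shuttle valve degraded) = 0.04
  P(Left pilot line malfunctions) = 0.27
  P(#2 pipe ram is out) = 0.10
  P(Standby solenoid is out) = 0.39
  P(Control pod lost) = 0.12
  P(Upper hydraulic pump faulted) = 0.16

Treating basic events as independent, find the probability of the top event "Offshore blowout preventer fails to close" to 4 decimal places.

P(Ram stack fails) [AND] = 0.15 × 0.03 = 0.004500
P(Backup path inoperative) [AND] = 0.14 × 0.12 = 0.016800
P(Shear sequence inoperative) [OR] = 1 − (1−0.016800) × (1−0.04) = 0.056128
P(Control pod fails) [AND] = 0.10 × 0.39 = 0.039000
P(Annular stack inoperative) [OR] = 1 − (1−0.27) × (1−0.039000) = 0.298470
P(Hydraulic supply fails) [AND] = 0.12 × 0.16 = 0.019200
P(Offshore blowout preventer fails to close) [OR] = 1 − (1−0.004500) × (1−0.056128) × (1−0.298470) × (1−0.019200) = 0.353481
Rounded to 4 decimal places: P(Offshore blowout preventer fails to close) ≈ 0.3535.

0.3535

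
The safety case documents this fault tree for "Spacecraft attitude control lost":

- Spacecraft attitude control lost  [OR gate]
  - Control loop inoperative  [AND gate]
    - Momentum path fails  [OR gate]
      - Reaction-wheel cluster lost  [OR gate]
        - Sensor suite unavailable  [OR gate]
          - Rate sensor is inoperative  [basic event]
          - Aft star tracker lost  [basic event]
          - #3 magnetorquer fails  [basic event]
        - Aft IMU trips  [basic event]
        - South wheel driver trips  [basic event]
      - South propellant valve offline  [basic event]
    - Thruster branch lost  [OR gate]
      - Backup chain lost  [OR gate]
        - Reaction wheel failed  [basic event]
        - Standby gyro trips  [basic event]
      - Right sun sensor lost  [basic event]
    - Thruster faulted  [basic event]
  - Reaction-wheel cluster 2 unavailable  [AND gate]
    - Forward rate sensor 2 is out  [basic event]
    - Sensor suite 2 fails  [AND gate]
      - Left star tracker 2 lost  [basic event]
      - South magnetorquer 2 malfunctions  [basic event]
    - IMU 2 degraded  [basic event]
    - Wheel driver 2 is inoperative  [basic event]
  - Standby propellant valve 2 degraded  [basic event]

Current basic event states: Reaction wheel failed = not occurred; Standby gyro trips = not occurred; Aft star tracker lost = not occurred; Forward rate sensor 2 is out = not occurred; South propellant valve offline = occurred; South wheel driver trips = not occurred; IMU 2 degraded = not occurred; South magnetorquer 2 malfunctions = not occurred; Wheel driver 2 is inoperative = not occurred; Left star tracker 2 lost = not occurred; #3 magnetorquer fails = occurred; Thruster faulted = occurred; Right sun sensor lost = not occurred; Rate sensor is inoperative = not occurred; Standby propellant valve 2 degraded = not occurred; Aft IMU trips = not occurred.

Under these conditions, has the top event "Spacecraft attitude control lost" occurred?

No

Sensor suite unavailable [OR]: Rate sensor is inoperative=not, Aft star tracker lost=not, #3 magnetorquer fails=occurs → at least one input occurs → occurs.
Reaction-wheel cluster lost [OR]: Sensor suite unavailable=occurs, Aft IMU trips=not, South wheel driver trips=not → at least one input occurs → occurs.
Momentum path fails [OR]: Reaction-wheel cluster lost=occurs, South propellant valve offline=occurs → at least one input occurs → occurs.
Backup chain lost [OR]: Reaction wheel failed=not, Standby gyro trips=not → no input occurs → does not occur.
Thruster branch lost [OR]: Backup chain lost=not, Right sun sensor lost=not → no input occurs → does not occur.
Control loop inoperative [AND]: Momentum path fails=occurs, Thruster branch lost=not, Thruster faulted=occurs → not all inputs occur → does not occur.
Sensor suite 2 fails [AND]: Left star tracker 2 lost=not, South magnetorquer 2 malfunctions=not → not all inputs occur → does not occur.
Reaction-wheel cluster 2 unavailable [AND]: Forward rate sensor 2 is out=not, Sensor suite 2 fails=not, IMU 2 degraded=not, Wheel driver 2 is inoperative=not → not all inputs occur → does not occur.
Spacecraft attitude control lost [OR]: Control loop inoperative=not, Reaction-wheel cluster 2 unavailable=not, Standby propellant valve 2 degraded=not → no input occurs → does not occur.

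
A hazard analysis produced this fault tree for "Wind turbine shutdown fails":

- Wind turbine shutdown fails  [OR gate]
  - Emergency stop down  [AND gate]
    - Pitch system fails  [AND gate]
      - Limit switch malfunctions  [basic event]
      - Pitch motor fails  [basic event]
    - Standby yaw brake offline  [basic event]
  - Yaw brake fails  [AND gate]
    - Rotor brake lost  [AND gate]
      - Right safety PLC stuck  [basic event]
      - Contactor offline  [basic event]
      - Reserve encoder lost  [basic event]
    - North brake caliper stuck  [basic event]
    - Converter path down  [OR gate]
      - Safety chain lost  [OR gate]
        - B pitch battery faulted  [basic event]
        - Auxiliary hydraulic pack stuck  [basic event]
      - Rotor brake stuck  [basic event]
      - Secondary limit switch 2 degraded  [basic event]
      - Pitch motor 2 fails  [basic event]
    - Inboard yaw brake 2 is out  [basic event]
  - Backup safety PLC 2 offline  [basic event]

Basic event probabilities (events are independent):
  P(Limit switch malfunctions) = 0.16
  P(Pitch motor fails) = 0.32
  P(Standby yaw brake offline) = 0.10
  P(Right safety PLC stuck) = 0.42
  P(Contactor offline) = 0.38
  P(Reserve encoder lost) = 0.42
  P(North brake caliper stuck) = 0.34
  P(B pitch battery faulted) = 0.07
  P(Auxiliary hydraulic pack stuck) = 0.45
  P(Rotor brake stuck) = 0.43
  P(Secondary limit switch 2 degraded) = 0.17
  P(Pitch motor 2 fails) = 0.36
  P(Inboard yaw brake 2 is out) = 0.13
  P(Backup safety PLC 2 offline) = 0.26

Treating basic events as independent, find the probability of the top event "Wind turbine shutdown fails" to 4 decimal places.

P(Pitch system fails) [AND] = 0.16 × 0.32 = 0.051200
P(Emergency stop down) [AND] = 0.051200 × 0.10 = 0.005120
P(Rotor brake lost) [AND] = 0.42 × 0.38 × 0.42 = 0.067032
P(Safety chain lost) [OR] = 1 − (1−0.07) × (1−0.45) = 0.488500
P(Converter path down) [OR] = 1 − (1−0.488500) × (1−0.43) × (1−0.17) × (1−0.36) = 0.845126
P(Yaw brake fails) [AND] = 0.067032 × 0.34 × 0.845126 × 0.13 = 0.002504
P(Wind turbine shutdown fails) [OR] = 1 − (1−0.005120) × (1−0.002504) × (1−0.26) = 0.265632
Rounded to 4 decimal places: P(Wind turbine shutdown fails) ≈ 0.2656.

0.2656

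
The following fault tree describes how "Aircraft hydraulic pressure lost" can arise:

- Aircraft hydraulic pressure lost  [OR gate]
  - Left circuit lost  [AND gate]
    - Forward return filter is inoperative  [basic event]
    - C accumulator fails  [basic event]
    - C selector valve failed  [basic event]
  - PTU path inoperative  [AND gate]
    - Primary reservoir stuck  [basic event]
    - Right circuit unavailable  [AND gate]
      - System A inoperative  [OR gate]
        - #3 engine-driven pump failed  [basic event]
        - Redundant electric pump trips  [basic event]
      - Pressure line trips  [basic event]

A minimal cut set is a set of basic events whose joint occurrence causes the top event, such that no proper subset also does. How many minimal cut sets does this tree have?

Left circuit lost [AND]: one cut set from each child combined → 1 × 1 × 1 = 1 cut set(s).
System A inoperative [OR]: union of children's cut sets → 2 cut set(s).
Right circuit unavailable [AND]: one cut set from each child combined → 2 × 1 = 2 cut set(s).
PTU path inoperative [AND]: one cut set from each child combined → 1 × 2 = 2 cut set(s).
Aircraft hydraulic pressure lost [OR]: union of children's cut sets → 3 cut set(s).
Minimal cut sets: {C accumulator fails, C selector valve failed, Forward return filter is inoperative}; {#3 engine-driven pump failed, Pressure line trips, Primary reservoir stuck}; {Pressure line trips, Primary reservoir stuck, Redundant electric pump trips}.

3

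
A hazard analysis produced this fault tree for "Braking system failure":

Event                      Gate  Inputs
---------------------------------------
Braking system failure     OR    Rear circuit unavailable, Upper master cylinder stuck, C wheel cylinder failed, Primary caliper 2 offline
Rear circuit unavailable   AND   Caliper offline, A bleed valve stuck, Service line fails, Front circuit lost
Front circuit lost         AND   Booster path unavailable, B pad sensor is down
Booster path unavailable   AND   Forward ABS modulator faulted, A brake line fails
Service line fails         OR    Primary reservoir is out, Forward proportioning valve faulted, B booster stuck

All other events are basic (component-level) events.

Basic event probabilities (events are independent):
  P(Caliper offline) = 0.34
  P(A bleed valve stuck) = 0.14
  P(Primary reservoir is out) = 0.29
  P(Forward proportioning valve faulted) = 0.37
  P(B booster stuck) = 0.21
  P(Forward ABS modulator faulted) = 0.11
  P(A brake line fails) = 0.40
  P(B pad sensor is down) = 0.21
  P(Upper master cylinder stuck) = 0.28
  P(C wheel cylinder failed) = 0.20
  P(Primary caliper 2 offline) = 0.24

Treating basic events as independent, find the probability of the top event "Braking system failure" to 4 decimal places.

0.5624

P(Service line fails) [OR] = 1 − (1−0.29) × (1−0.37) × (1−0.21) = 0.646633
P(Booster path unavailable) [AND] = 0.11 × 0.40 = 0.044000
P(Front circuit lost) [AND] = 0.044000 × 0.21 = 0.009240
P(Rear circuit unavailable) [AND] = 0.34 × 0.14 × 0.646633 × 0.009240 = 0.000284
P(Braking system failure) [OR] = 1 − (1−0.000284) × (1−0.28) × (1−0.20) × (1−0.24) = 0.562364
Rounded to 4 decimal places: P(Braking system failure) ≈ 0.5624.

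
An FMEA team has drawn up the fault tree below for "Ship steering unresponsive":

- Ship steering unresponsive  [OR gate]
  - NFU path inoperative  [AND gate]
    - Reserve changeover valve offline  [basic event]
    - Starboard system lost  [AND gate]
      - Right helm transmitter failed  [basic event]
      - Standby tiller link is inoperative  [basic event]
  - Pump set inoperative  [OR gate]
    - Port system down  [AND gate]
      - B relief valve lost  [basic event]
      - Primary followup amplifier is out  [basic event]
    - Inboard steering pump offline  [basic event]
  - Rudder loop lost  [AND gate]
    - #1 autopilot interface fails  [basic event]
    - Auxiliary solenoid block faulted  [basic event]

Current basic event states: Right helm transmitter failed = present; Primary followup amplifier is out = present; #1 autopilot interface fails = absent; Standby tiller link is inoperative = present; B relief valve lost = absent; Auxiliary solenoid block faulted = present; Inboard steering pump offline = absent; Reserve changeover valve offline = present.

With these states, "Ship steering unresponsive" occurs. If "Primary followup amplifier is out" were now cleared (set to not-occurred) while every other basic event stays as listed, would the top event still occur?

Counterfactual: set "Primary followup amplifier is out" to not occurred.
Starboard system lost [AND]: Right helm transmitter failed=occurs, Standby tiller link is inoperative=occurs → all inputs occur → occurs.
NFU path inoperative [AND]: Reserve changeover valve offline=occurs, Starboard system lost=occurs → all inputs occur → occurs.
Port system down [AND]: B relief valve lost=not, Primary followup amplifier is out=not → not all inputs occur → does not occur.
Pump set inoperative [OR]: Port system down=not, Inboard steering pump offline=not → no input occurs → does not occur.
Rudder loop lost [AND]: #1 autopilot interface fails=not, Auxiliary solenoid block faulted=occurs → not all inputs occur → does not occur.
Ship steering unresponsive [OR]: NFU path inoperative=occurs, Pump set inoperative=not, Rudder loop lost=not → at least one input occurs → occurs.

Yes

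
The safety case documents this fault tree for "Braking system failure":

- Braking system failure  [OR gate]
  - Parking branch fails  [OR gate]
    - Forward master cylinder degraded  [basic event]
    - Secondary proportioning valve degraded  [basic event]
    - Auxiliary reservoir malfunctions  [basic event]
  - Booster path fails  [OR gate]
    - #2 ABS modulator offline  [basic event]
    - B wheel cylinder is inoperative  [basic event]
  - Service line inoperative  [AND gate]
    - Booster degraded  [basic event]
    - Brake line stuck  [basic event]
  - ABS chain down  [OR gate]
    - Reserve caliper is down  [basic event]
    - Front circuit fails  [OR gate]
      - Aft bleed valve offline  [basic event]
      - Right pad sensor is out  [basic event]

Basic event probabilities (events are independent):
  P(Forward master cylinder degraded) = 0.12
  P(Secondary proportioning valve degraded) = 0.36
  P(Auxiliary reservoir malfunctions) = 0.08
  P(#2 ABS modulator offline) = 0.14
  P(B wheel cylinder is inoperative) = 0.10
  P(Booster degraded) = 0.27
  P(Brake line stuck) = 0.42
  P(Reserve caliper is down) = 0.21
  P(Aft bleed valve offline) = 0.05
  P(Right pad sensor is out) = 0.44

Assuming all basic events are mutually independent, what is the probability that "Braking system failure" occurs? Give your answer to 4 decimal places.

P(Parking branch fails) [OR] = 1 − (1−0.12) × (1−0.36) × (1−0.08) = 0.481856
P(Booster path fails) [OR] = 1 − (1−0.14) × (1−0.10) = 0.226000
P(Service line inoperative) [AND] = 0.27 × 0.42 = 0.113400
P(Front circuit fails) [OR] = 1 − (1−0.05) × (1−0.44) = 0.468000
P(ABS chain down) [OR] = 1 − (1−0.21) × (1−0.468000) = 0.579720
P(Braking system failure) [OR] = 1 − (1−0.481856) × (1−0.226000) × (1−0.113400) × (1−0.579720) = 0.850563
Rounded to 4 decimal places: P(Braking system failure) ≈ 0.8506.

0.8506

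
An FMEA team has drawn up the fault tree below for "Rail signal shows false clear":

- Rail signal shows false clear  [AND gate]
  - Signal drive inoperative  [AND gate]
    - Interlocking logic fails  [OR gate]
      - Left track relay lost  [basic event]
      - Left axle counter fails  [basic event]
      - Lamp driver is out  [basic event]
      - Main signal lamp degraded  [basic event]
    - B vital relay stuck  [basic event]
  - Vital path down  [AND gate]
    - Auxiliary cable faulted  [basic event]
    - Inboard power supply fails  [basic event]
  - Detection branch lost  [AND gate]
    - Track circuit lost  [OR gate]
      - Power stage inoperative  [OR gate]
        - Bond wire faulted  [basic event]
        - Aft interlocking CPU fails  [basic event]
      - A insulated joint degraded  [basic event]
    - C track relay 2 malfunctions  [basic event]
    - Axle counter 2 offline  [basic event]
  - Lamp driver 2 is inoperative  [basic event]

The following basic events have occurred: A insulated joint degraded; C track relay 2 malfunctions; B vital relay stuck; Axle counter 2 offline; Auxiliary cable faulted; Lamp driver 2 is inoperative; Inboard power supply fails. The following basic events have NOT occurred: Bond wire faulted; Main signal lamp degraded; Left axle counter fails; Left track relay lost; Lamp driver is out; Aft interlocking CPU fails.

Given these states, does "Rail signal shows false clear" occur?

No

Interlocking logic fails [OR]: Left track relay lost=not, Left axle counter fails=not, Lamp driver is out=not, Main signal lamp degraded=not → no input occurs → does not occur.
Signal drive inoperative [AND]: Interlocking logic fails=not, B vital relay stuck=occurs → not all inputs occur → does not occur.
Vital path down [AND]: Auxiliary cable faulted=occurs, Inboard power supply fails=occurs → all inputs occur → occurs.
Power stage inoperative [OR]: Bond wire faulted=not, Aft interlocking CPU fails=not → no input occurs → does not occur.
Track circuit lost [OR]: Power stage inoperative=not, A insulated joint degraded=occurs → at least one input occurs → occurs.
Detection branch lost [AND]: Track circuit lost=occurs, C track relay 2 malfunctions=occurs, Axle counter 2 offline=occurs → all inputs occur → occurs.
Rail signal shows false clear [AND]: Signal drive inoperative=not, Vital path down=occurs, Detection branch lost=occurs, Lamp driver 2 is inoperative=occurs → not all inputs occur → does not occur.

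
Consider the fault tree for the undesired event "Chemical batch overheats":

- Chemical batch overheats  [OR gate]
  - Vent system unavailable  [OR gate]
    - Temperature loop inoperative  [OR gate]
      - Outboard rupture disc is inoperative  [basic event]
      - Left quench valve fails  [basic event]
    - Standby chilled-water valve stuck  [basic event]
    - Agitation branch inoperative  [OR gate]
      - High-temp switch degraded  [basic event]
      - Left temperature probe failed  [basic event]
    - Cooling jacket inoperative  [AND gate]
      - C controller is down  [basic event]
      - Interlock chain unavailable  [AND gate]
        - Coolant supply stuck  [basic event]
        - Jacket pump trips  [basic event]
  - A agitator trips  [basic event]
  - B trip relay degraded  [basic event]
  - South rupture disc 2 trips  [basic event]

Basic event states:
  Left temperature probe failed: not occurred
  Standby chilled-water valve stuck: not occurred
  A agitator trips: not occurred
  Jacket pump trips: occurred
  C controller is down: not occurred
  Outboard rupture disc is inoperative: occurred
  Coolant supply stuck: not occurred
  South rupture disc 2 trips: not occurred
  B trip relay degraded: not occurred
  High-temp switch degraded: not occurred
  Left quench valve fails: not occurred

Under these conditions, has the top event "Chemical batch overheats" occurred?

Temperature loop inoperative [OR]: Outboard rupture disc is inoperative=occurs, Left quench valve fails=not → at least one input occurs → occurs.
Agitation branch inoperative [OR]: High-temp switch degraded=not, Left temperature probe failed=not → no input occurs → does not occur.
Interlock chain unavailable [AND]: Coolant supply stuck=not, Jacket pump trips=occurs → not all inputs occur → does not occur.
Cooling jacket inoperative [AND]: C controller is down=not, Interlock chain unavailable=not → not all inputs occur → does not occur.
Vent system unavailable [OR]: Temperature loop inoperative=occurs, Standby chilled-water valve stuck=not, Agitation branch inoperative=not, Cooling jacket inoperative=not → at least one input occurs → occurs.
Chemical batch overheats [OR]: Vent system unavailable=occurs, A agitator trips=not, B trip relay degraded=not, South rupture disc 2 trips=not → at least one input occurs → occurs.

Yes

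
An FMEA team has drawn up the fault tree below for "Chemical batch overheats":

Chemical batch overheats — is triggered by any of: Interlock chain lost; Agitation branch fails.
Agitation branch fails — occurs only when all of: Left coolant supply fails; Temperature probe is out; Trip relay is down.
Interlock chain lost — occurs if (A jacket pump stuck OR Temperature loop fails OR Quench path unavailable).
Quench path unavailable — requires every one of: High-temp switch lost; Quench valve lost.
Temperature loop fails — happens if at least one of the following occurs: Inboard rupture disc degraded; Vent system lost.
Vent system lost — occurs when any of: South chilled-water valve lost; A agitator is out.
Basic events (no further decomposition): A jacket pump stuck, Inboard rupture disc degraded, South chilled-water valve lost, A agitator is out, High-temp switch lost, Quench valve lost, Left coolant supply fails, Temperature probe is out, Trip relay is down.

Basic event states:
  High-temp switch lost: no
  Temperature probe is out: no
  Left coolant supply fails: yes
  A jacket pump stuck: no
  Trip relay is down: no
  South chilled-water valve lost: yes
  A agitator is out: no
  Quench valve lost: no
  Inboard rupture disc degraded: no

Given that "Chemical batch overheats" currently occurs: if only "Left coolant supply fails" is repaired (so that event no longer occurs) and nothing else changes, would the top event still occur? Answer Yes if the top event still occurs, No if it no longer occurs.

Yes

Counterfactual: set "Left coolant supply fails" to not occurred.
Vent system lost [OR]: South chilled-water valve lost=occurs, A agitator is out=not → at least one input occurs → occurs.
Temperature loop fails [OR]: Inboard rupture disc degraded=not, Vent system lost=occurs → at least one input occurs → occurs.
Quench path unavailable [AND]: High-temp switch lost=not, Quench valve lost=not → not all inputs occur → does not occur.
Interlock chain lost [OR]: A jacket pump stuck=not, Temperature loop fails=occurs, Quench path unavailable=not → at least one input occurs → occurs.
Agitation branch fails [AND]: Left coolant supply fails=not, Temperature probe is out=not, Trip relay is down=not → not all inputs occur → does not occur.
Chemical batch overheats [OR]: Interlock chain lost=occurs, Agitation branch fails=not → at least one input occurs → occurs.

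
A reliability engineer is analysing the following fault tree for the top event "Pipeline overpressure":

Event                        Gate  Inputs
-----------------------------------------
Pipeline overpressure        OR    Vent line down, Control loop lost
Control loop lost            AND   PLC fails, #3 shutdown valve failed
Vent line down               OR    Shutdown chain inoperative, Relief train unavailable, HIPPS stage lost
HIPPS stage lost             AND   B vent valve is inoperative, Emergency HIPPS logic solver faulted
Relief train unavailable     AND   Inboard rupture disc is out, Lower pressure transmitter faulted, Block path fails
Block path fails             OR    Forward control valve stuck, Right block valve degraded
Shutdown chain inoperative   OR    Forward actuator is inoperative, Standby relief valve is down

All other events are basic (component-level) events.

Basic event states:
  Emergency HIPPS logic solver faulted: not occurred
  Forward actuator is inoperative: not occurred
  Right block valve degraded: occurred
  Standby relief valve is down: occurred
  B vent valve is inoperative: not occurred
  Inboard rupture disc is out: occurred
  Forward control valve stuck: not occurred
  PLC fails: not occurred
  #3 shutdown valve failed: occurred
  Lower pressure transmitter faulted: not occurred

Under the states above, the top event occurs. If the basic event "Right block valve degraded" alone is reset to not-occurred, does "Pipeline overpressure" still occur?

Yes

Counterfactual: set "Right block valve degraded" to not occurred.
Shutdown chain inoperative [OR]: Forward actuator is inoperative=not, Standby relief valve is down=occurs → at least one input occurs → occurs.
Block path fails [OR]: Forward control valve stuck=not, Right block valve degraded=not → no input occurs → does not occur.
Relief train unavailable [AND]: Inboard rupture disc is out=occurs, Lower pressure transmitter faulted=not, Block path fails=not → not all inputs occur → does not occur.
HIPPS stage lost [AND]: B vent valve is inoperative=not, Emergency HIPPS logic solver faulted=not → not all inputs occur → does not occur.
Vent line down [OR]: Shutdown chain inoperative=occurs, Relief train unavailable=not, HIPPS stage lost=not → at least one input occurs → occurs.
Control loop lost [AND]: PLC fails=not, #3 shutdown valve failed=occurs → not all inputs occur → does not occur.
Pipeline overpressure [OR]: Vent line down=occurs, Control loop lost=not → at least one input occurs → occurs.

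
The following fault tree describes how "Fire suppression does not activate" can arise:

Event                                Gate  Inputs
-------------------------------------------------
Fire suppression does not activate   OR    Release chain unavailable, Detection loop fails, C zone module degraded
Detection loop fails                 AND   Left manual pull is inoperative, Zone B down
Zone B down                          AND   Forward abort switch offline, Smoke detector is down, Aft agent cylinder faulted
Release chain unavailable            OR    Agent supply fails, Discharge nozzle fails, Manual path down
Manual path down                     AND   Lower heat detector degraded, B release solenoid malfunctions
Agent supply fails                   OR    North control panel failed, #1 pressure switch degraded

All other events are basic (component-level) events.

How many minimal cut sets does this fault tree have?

Agent supply fails [OR]: union of children's cut sets → 2 cut set(s).
Manual path down [AND]: one cut set from each child combined → 1 × 1 = 1 cut set(s).
Release chain unavailable [OR]: union of children's cut sets → 4 cut set(s).
Zone B down [AND]: one cut set from each child combined → 1 × 1 × 1 = 1 cut set(s).
Detection loop fails [AND]: one cut set from each child combined → 1 × 1 = 1 cut set(s).
Fire suppression does not activate [OR]: union of children's cut sets → 6 cut set(s).
Minimal cut sets: {North control panel failed}; {#1 pressure switch degraded}; {Discharge nozzle fails}; {B release solenoid malfunctions, Lower heat detector degraded}; {Aft agent cylinder faulted, Forward abort switch offline, Left manual pull is inoperative, Smoke detector is down}; {C zone module degraded}.

6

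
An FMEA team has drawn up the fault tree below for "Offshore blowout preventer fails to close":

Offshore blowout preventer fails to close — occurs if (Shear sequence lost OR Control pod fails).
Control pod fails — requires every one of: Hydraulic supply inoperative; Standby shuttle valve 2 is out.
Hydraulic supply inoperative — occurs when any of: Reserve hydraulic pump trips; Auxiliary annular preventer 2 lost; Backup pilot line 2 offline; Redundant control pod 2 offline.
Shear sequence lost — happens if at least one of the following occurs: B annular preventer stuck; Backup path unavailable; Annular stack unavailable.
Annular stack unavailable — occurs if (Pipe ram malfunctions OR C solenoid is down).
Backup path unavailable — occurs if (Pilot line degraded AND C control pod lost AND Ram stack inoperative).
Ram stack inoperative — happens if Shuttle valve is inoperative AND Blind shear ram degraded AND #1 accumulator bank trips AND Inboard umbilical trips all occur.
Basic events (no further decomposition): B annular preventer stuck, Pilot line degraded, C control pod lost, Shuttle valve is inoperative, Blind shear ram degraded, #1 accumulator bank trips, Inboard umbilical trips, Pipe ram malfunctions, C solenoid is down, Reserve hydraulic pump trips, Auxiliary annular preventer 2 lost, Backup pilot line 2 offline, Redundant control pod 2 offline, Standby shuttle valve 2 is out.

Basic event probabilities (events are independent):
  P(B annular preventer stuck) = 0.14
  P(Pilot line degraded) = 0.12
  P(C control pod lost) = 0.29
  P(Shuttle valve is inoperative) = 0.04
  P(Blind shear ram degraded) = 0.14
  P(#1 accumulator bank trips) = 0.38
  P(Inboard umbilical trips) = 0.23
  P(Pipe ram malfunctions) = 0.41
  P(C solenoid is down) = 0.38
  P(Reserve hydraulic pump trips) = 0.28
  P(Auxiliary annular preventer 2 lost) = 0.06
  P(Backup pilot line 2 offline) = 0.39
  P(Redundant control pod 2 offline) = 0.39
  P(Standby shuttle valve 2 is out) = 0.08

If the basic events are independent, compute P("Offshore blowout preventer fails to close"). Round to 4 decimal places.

P(Ram stack inoperative) [AND] = 0.04 × 0.14 × 0.38 × 0.23 = 0.000489
P(Backup path unavailable) [AND] = 0.12 × 0.29 × 0.000489 = 0.000017
P(Annular stack unavailable) [OR] = 1 − (1−0.41) × (1−0.38) = 0.634200
P(Shear sequence lost) [OR] = 1 − (1−0.14) × (1−0.000017) × (1−0.634200) = 0.685417
P(Hydraulic supply inoperative) [OR] = 1 − (1−0.28) × (1−0.06) × (1−0.39) × (1−0.39) = 0.748163
P(Control pod fails) [AND] = 0.748163 × 0.08 = 0.059853
P(Offshore blowout preventer fails to close) [OR] = 1 − (1−0.685417) × (1−0.059853) = 0.704246
Rounded to 4 decimal places: P(Offshore blowout preventer fails to close) ≈ 0.7042.

0.7042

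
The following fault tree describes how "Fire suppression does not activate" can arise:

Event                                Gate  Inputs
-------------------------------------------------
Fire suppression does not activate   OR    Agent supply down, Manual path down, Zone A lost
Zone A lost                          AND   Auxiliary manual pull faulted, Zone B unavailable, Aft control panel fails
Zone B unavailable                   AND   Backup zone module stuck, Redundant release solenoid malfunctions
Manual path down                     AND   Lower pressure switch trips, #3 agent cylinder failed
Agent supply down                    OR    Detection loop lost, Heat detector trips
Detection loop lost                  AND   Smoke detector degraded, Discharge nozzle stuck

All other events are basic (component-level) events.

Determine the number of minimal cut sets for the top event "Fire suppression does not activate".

Detection loop lost [AND]: one cut set from each child combined → 1 × 1 = 1 cut set(s).
Agent supply down [OR]: union of children's cut sets → 2 cut set(s).
Manual path down [AND]: one cut set from each child combined → 1 × 1 = 1 cut set(s).
Zone B unavailable [AND]: one cut set from each child combined → 1 × 1 = 1 cut set(s).
Zone A lost [AND]: one cut set from each child combined → 1 × 1 × 1 = 1 cut set(s).
Fire suppression does not activate [OR]: union of children's cut sets → 4 cut set(s).
Minimal cut sets: {Discharge nozzle stuck, Smoke detector degraded}; {Heat detector trips}; {#3 agent cylinder failed, Lower pressure switch trips}; {Aft control panel fails, Auxiliary manual pull faulted, Backup zone module stuck, Redundant release solenoid malfunctions}.

4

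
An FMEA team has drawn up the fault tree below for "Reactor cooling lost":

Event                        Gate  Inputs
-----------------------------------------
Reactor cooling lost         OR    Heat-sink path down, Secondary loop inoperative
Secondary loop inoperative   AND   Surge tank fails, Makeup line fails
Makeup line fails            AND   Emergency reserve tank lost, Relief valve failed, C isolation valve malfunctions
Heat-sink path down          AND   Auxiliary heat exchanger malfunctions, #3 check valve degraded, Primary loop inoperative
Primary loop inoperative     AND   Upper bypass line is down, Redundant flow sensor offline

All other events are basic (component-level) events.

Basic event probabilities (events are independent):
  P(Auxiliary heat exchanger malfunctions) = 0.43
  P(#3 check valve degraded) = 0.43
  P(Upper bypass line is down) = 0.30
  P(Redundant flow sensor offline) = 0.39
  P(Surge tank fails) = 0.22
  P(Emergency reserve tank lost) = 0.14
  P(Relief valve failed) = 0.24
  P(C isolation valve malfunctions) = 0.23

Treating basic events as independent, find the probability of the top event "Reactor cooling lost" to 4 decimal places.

P(Primary loop inoperative) [AND] = 0.30 × 0.39 = 0.117000
P(Heat-sink path down) [AND] = 0.43 × 0.43 × 0.117000 = 0.021633
P(Makeup line fails) [AND] = 0.14 × 0.24 × 0.23 = 0.007728
P(Secondary loop inoperative) [AND] = 0.22 × 0.007728 = 0.001700
P(Reactor cooling lost) [OR] = 1 − (1−0.021633) × (1−0.001700) = 0.023296
Rounded to 4 decimal places: P(Reactor cooling lost) ≈ 0.0233.

0.0233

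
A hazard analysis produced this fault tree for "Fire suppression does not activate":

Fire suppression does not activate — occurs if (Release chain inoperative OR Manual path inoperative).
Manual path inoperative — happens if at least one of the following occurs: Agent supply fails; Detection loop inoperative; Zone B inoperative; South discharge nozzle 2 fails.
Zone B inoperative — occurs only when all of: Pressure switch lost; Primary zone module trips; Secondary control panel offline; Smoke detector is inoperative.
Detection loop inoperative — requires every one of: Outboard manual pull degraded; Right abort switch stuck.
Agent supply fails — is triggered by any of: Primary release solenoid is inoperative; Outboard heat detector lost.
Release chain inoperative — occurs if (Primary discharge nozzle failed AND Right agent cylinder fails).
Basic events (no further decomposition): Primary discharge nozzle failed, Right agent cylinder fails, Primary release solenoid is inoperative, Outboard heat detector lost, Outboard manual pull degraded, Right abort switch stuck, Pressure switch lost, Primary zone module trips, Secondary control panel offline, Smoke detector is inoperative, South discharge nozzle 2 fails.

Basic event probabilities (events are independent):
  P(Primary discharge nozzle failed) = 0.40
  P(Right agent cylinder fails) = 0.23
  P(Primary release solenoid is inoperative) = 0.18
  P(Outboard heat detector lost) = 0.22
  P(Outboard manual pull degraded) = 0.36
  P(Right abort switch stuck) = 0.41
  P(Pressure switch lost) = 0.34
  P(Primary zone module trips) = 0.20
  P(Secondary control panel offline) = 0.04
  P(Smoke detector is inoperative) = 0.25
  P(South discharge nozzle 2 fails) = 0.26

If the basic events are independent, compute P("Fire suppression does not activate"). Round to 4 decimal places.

0.6339

P(Release chain inoperative) [AND] = 0.40 × 0.23 = 0.092000
P(Agent supply fails) [OR] = 1 − (1−0.18) × (1−0.22) = 0.360400
P(Detection loop inoperative) [AND] = 0.36 × 0.41 = 0.147600
P(Zone B inoperative) [AND] = 0.34 × 0.20 × 0.04 × 0.25 = 0.000680
P(Manual path inoperative) [OR] = 1 − (1−0.360400) × (1−0.147600) × (1−0.000680) × (1−0.26) = 0.596830
P(Fire suppression does not activate) [OR] = 1 − (1−0.092000) × (1−0.596830) = 0.633922
Rounded to 4 decimal places: P(Fire suppression does not activate) ≈ 0.6339.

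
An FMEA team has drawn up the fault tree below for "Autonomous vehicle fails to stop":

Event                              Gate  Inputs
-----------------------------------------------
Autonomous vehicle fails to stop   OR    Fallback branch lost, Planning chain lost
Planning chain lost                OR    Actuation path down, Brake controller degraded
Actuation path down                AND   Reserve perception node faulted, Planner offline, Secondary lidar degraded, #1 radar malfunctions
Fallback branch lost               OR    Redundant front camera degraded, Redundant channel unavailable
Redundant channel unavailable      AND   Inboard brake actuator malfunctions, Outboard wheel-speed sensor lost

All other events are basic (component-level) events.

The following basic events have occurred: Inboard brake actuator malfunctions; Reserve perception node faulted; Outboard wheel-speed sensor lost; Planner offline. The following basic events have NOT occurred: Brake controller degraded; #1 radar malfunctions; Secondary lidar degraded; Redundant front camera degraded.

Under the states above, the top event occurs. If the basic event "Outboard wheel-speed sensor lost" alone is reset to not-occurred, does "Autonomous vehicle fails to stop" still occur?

Counterfactual: set "Outboard wheel-speed sensor lost" to not occurred.
Redundant channel unavailable [AND]: Inboard brake actuator malfunctions=occurs, Outboard wheel-speed sensor lost=not → not all inputs occur → does not occur.
Fallback branch lost [OR]: Redundant front camera degraded=not, Redundant channel unavailable=not → no input occurs → does not occur.
Actuation path down [AND]: Reserve perception node faulted=occurs, Planner offline=occurs, Secondary lidar degraded=not, #1 radar malfunctions=not → not all inputs occur → does not occur.
Planning chain lost [OR]: Actuation path down=not, Brake controller degraded=not → no input occurs → does not occur.
Autonomous vehicle fails to stop [OR]: Fallback branch lost=not, Planning chain lost=not → no input occurs → does not occur.

No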